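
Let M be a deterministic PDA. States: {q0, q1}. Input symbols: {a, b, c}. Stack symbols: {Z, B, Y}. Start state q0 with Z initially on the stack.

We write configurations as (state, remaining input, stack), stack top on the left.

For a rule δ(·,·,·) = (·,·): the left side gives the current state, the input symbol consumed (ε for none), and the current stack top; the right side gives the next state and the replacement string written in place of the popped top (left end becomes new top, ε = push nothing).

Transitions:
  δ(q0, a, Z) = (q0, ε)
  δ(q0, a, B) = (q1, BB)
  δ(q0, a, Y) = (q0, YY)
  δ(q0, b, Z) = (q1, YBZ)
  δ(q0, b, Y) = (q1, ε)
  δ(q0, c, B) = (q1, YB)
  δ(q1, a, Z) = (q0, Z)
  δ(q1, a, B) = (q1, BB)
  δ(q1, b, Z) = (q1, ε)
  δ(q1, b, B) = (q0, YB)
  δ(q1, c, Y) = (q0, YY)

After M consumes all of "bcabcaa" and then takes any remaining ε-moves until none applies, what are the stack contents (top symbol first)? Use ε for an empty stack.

YYYYYBZ

(q0, bcabcaa, Z) ⊢ (q1, cabcaa, YBZ) ⊢ (q0, abcaa, YYBZ) ⊢ (q0, bcaa, YYYBZ) ⊢ (q1, caa, YYBZ) ⊢ (q0, aa, YYYBZ) ⊢ (q0, a, YYYYBZ) ⊢ (q0, ε, YYYYYBZ)
All input consumed in state q0 with stack YYYYYBZ.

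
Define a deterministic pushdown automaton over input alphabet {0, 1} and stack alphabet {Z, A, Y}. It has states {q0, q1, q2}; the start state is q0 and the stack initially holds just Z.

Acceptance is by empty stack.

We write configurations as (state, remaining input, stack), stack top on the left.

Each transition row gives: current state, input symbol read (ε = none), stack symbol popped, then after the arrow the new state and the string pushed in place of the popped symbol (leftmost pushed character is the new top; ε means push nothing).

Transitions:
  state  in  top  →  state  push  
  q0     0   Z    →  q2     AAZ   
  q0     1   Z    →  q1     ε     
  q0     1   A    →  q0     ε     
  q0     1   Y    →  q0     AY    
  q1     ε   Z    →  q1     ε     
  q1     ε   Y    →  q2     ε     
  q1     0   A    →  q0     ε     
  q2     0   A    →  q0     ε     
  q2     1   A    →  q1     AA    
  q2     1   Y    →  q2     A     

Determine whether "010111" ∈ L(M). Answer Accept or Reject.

(q0, 010111, Z) ⊢ (q2, 10111, AAZ) ⊢ (q1, 0111, AAAZ) ⊢ (q0, 111, AAZ) ⊢ (q0, 11, AZ) ⊢ (q0, 1, Z) ⊢ (q1, ε, ε)
All input consumed and the stack is empty.

Accept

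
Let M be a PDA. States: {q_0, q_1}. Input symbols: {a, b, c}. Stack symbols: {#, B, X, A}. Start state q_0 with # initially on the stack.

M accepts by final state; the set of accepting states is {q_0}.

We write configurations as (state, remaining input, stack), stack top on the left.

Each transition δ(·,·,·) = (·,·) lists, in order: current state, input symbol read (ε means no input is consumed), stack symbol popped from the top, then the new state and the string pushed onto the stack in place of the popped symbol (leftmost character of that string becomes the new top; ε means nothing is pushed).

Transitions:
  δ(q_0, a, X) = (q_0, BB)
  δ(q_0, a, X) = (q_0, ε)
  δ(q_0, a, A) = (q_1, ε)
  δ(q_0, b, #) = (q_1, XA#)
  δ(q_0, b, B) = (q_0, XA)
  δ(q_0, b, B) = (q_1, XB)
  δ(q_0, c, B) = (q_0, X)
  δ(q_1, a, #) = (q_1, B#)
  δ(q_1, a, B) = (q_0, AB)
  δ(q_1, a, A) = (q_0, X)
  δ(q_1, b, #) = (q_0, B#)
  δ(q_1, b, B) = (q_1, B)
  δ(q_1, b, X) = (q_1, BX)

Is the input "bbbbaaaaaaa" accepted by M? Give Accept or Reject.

Accept

One accepting computation: (q_0, bbbbaaaaaaa, #) ⊢ (q_1, bbbaaaaaaa, XA#) ⊢ (q_1, bbaaaaaaa, BXA#) ⊢ (q_1, baaaaaaa, BXA#) ⊢ (q_1, aaaaaaa, BXA#) ⊢ (q_0, aaaaaa, ABXA#) ⊢ (q_1, aaaaa, BXA#) ⊢ (q_0, aaaa, ABXA#) ⊢ (q_1, aaa, BXA#) ⊢ (q_0, aa, ABXA#) ⊢ (q_1, a, BXA#) ⊢ (q_0, ε, ABXA#)
All input consumed and state q_0 ∈ F.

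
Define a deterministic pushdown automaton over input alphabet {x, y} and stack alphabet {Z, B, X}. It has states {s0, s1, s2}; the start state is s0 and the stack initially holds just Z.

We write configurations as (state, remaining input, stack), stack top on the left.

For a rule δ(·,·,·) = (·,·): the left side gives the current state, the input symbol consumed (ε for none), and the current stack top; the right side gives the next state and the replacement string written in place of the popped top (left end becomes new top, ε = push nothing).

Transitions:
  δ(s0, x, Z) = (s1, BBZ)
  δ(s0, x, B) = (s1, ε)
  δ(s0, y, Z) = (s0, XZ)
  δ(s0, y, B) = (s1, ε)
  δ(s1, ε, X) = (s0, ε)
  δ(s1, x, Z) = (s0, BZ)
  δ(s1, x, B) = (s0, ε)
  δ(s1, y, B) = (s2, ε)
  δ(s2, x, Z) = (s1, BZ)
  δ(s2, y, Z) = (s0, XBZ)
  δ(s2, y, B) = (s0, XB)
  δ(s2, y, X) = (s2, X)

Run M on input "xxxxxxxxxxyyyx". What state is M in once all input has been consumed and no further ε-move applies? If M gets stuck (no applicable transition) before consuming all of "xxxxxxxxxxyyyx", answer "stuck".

(s0, xxxxxxxxxxyyyx, Z)
  read x, top Z: go to s1, push BBZ → (s1, xxxxxxxxxyyyx, BBZ)
  read x, top B: go to s0, push ε → (s0, xxxxxxxxyyyx, BZ)
  read x, top B: go to s1, push ε → (s1, xxxxxxxyyyx, Z)
  read x, top Z: go to s0, push BZ → (s0, xxxxxxyyyx, BZ)
  read x, top B: go to s1, push ε → (s1, xxxxxyyyx, Z)
  read x, top Z: go to s0, push BZ → (s0, xxxxyyyx, BZ)
  read x, top B: go to s1, push ε → (s1, xxxyyyx, Z)
  read x, top Z: go to s0, push BZ → (s0, xxyyyx, BZ)
  read x, top B: go to s1, push ε → (s1, xyyyx, Z)
  read x, top Z: go to s0, push BZ → (s0, yyyx, BZ)
  read y, top B: go to s1, push ε → (s1, yyx, Z)
No transition for (s1, y, top Z); M blocks with input yyx remaining.

stuck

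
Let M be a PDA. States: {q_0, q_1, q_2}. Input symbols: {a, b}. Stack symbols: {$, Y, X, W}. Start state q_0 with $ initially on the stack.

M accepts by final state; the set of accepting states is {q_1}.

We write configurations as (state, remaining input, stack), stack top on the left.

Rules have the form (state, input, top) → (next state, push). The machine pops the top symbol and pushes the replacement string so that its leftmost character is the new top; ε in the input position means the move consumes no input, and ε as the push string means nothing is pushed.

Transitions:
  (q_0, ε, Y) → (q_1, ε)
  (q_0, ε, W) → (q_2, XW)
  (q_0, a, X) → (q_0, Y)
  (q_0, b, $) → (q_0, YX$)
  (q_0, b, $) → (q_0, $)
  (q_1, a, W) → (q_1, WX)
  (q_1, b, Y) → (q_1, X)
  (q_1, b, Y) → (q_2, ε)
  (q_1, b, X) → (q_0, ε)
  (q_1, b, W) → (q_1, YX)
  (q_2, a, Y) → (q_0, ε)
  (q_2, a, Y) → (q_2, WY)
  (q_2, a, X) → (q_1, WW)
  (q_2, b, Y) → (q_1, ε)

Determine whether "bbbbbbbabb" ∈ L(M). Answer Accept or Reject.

Reject

No computation consumes all input and reaches a final state.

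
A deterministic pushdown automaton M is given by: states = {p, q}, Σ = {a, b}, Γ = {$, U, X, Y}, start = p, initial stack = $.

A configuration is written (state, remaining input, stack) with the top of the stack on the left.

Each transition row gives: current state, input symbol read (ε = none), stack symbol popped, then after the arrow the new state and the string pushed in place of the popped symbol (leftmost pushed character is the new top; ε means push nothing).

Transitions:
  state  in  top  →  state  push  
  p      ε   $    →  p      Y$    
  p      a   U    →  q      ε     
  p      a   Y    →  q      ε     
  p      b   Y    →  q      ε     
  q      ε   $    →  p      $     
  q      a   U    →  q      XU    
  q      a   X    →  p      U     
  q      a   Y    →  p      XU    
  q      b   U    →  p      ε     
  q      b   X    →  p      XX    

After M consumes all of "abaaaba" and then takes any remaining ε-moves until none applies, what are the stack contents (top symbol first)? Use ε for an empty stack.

Y$

(p, abaaaba, $) ⊢ (p, abaaaba, Y$) ⊢ (q, baaaba, $) ⊢ (p, baaaba, $) ⊢ (p, baaaba, Y$) ⊢ (q, aaaba, $) ⊢ (p, aaaba, $) ⊢ (p, aaaba, Y$) ⊢ (q, aaba, $) ⊢ (p, aaba, $) ⊢ (p, aaba, Y$) ⊢ (q, aba, $) ⊢ (p, aba, $) ⊢ (p, aba, Y$) ⊢ (q, ba, $) ⊢ (p, ba, $) ⊢ (p, ba, Y$) ⊢ (q, a, $) ⊢ (p, a, $) ⊢ (p, a, Y$) ⊢ (q, ε, $) ⊢ (p, ε, $) ⊢ (p, ε, Y$)
All input consumed in state p with stack Y$.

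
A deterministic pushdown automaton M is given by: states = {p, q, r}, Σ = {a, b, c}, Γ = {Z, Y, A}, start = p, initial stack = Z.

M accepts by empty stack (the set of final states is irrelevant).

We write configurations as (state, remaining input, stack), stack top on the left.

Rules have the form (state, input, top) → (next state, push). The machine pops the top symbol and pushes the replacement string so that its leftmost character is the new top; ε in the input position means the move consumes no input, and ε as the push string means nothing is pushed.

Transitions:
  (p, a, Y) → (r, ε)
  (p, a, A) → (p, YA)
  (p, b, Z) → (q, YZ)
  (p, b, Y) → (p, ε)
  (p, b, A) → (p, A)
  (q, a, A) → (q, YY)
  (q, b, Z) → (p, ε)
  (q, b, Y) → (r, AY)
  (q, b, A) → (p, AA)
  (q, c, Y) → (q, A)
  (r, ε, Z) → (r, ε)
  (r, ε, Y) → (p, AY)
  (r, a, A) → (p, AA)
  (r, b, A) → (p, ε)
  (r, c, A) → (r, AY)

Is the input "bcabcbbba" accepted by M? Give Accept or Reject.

Accept

(p, bcabcbbba, Z) ⊢ (q, cabcbbba, YZ) ⊢ (q, abcbbba, AZ) ⊢ (q, bcbbba, YYZ) ⊢ (r, cbbba, AYYZ) ⊢ (r, bbba, AYYYZ) ⊢ (p, bba, YYYZ) ⊢ (p, ba, YYZ) ⊢ (p, a, YZ) ⊢ (r, ε, Z) ⊢ (r, ε, ε)
All input consumed and the stack is empty.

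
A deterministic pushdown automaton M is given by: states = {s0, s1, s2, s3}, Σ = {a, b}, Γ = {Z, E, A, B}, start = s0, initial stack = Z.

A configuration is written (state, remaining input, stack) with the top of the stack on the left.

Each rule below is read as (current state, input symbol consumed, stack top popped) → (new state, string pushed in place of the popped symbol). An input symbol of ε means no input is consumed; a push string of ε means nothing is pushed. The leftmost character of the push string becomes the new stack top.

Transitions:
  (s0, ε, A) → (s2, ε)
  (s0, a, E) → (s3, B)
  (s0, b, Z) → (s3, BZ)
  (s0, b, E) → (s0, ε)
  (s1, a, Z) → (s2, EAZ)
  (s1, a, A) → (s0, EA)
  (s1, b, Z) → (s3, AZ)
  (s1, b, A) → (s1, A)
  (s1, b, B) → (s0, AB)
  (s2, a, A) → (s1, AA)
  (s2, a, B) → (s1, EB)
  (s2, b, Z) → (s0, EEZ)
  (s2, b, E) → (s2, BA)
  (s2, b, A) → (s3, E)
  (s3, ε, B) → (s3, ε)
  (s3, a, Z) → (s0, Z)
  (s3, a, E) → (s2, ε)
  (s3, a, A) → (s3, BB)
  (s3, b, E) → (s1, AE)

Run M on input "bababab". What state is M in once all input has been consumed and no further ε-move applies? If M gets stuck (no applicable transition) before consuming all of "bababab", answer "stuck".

(s0, bababab, Z) ⊢ (s3, ababab, BZ) ⊢ (s3, ababab, Z) ⊢ (s0, babab, Z) ⊢ (s3, abab, BZ) ⊢ (s3, abab, Z) ⊢ (s0, bab, Z) ⊢ (s3, ab, BZ) ⊢ (s3, ab, Z) ⊢ (s0, b, Z) ⊢ (s3, ε, BZ) ⊢ (s3, ε, Z)
All input consumed; M is in state s3.

s3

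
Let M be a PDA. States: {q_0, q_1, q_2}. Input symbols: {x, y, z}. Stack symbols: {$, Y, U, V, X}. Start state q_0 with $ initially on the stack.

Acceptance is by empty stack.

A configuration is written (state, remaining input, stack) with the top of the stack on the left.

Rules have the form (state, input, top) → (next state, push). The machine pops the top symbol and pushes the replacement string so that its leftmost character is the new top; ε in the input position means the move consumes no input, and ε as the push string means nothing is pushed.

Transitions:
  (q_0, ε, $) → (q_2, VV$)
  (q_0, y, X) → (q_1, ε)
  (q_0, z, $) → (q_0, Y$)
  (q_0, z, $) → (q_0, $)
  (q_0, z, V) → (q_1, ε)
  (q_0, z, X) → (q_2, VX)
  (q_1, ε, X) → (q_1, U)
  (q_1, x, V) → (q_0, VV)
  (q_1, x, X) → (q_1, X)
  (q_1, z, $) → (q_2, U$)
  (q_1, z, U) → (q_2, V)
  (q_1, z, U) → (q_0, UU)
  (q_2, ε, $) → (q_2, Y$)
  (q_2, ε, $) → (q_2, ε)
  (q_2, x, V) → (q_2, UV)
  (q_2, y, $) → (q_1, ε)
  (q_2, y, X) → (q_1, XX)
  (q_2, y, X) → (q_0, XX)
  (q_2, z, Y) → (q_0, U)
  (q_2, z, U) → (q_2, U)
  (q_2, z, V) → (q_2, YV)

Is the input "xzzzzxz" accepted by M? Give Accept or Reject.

Reject

No computation consumes all input and empties the stack.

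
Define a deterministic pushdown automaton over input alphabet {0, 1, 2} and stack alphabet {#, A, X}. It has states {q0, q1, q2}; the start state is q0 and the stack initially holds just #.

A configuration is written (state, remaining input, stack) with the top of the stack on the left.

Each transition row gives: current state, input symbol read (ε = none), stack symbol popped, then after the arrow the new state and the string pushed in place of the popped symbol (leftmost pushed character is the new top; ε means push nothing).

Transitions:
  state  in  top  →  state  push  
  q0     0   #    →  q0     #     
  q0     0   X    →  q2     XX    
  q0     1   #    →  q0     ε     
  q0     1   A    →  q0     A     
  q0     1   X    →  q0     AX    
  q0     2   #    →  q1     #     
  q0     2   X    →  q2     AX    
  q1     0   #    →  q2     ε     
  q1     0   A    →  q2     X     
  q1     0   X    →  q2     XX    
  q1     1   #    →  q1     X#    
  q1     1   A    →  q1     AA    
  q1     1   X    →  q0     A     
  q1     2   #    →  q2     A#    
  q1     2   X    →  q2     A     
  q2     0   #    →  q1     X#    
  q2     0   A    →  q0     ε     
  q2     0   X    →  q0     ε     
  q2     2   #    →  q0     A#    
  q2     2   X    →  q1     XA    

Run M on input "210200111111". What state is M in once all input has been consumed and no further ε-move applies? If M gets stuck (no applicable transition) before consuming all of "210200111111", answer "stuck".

(q0, 210200111111, #)
  read 2, top #: go to q1, push # → (q1, 10200111111, #)
  read 1, top #: go to q1, push X# → (q1, 0200111111, X#)
  read 0, top X: go to q2, push XX → (q2, 200111111, XX#)
  read 2, top X: go to q1, push XA → (q1, 00111111, XAX#)
  read 0, top X: go to q2, push XX → (q2, 0111111, XXAX#)
  read 0, top X: go to q0, push ε → (q0, 111111, XAX#)
  read 1, top X: go to q0, push AX → (q0, 11111, AXAX#)
  read 1, top A: go to q0, push A → (q0, 1111, AXAX#)
  read 1, top A: go to q0, push A → (q0, 111, AXAX#)
  read 1, top A: go to q0, push A → (q0, 11, AXAX#)
  read 1, top A: go to q0, push A → (q0, 1, AXAX#)
  read 1, top A: go to q0, push A → (q0, ε, AXAX#)
All input consumed; M is in state q0.

q0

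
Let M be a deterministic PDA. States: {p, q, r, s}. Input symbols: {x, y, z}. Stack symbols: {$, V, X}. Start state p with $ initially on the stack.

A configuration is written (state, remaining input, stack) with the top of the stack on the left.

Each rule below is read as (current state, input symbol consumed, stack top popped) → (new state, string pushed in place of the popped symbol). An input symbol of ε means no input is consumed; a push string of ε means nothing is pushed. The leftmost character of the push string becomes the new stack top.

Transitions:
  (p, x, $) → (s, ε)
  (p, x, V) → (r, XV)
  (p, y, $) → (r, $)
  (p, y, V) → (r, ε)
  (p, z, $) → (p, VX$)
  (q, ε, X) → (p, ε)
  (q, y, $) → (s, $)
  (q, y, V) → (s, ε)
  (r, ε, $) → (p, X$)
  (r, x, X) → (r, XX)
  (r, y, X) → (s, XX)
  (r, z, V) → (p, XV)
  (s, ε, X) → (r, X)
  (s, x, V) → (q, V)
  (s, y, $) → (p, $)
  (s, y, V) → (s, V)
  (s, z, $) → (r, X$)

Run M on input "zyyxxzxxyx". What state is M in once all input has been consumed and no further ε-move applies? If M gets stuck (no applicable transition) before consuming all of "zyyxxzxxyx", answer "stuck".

stuck

(p, zyyxxzxxyx, $)
  read z, top $: go to p, push VX$ → (p, yyxxzxxyx, VX$)
  read y, top V: go to r, push ε → (r, yxxzxxyx, X$)
  read y, top X: go to s, push XX → (s, xxzxxyx, XX$)
  ε-move, top X: go to r, push X → (r, xxzxxyx, XX$)
  read x, top X: go to r, push XX → (r, xzxxyx, XXX$)
  read x, top X: go to r, push XX → (r, zxxyx, XXXX$)
No transition for (r, z, top X); M blocks with input zxxyx remaining.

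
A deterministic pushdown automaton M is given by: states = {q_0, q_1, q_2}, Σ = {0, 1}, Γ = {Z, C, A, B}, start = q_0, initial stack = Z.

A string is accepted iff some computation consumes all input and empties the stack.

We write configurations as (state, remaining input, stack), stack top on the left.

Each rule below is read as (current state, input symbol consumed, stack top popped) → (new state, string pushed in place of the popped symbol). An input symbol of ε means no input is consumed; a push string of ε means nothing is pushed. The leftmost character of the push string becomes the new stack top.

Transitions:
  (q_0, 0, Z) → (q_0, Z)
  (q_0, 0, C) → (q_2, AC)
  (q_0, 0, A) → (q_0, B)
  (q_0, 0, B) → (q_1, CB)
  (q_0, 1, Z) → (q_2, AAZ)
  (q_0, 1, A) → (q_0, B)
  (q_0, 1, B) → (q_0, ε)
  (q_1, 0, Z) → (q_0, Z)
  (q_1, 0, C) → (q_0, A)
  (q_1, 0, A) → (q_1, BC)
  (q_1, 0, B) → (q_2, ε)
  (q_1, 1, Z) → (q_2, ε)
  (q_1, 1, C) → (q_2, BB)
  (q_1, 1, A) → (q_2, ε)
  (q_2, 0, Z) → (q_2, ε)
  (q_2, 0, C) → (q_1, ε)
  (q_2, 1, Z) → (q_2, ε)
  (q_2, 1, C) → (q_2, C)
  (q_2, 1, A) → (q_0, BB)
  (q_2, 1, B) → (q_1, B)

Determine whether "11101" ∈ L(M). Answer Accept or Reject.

(q_0, 11101, Z) ⊢ (q_2, 1101, AAZ) ⊢ (q_0, 101, BBAZ) ⊢ (q_0, 01, BAZ) ⊢ (q_1, 1, CBAZ) ⊢ (q_2, ε, BBBAZ)
All input consumed; stack is BBBAZ, not empty, and no further ε-move applies.

Reject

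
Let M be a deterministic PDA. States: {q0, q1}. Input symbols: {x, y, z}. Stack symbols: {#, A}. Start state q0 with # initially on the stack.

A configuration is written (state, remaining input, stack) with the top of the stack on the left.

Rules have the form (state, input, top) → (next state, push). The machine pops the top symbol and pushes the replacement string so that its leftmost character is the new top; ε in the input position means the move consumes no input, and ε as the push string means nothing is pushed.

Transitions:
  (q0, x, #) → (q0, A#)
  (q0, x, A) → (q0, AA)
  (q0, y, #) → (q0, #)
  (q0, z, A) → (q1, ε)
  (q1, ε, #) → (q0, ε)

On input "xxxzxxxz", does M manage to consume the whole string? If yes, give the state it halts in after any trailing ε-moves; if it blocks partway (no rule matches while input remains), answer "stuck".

(q0, xxxzxxxz, #)
  read x, top #: go to q0, push A# → (q0, xxzxxxz, A#)
  read x, top A: go to q0, push AA → (q0, xzxxxz, AA#)
  read x, top A: go to q0, push AA → (q0, zxxxz, AAA#)
  read z, top A: go to q1, push ε → (q1, xxxz, AA#)
No transition for (q1, x, top A); M blocks with input xxxz remaining.

stuck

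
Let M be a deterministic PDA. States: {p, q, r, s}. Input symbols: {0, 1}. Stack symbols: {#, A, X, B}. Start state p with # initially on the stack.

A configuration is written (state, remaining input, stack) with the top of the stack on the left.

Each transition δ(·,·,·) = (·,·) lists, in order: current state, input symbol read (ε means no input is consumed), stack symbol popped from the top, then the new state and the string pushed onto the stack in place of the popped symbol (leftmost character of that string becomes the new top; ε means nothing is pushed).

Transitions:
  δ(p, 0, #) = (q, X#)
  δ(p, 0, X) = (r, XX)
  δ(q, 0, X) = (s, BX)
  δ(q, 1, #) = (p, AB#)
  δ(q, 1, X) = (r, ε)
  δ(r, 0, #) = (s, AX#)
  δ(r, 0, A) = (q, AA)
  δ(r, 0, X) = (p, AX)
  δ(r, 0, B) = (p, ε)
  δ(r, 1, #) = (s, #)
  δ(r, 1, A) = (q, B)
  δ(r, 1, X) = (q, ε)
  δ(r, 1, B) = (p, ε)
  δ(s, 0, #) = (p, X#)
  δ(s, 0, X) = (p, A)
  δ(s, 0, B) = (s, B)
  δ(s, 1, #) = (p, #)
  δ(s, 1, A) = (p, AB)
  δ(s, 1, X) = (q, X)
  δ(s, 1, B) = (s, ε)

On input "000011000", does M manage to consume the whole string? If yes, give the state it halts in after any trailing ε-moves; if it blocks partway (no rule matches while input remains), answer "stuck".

(p, 000011000, #)
  read 0, top #: go to q, push X# → (q, 00011000, X#)
  read 0, top X: go to s, push BX → (s, 0011000, BX#)
  read 0, top B: go to s, push B → (s, 011000, BX#)
  read 0, top B: go to s, push B → (s, 11000, BX#)
  read 1, top B: go to s, push ε → (s, 1000, X#)
  read 1, top X: go to q, push X → (q, 000, X#)
  read 0, top X: go to s, push BX → (s, 00, BX#)
  read 0, top B: go to s, push B → (s, 0, BX#)
  read 0, top B: go to s, push B → (s, ε, BX#)
All input consumed; M is in state s.

s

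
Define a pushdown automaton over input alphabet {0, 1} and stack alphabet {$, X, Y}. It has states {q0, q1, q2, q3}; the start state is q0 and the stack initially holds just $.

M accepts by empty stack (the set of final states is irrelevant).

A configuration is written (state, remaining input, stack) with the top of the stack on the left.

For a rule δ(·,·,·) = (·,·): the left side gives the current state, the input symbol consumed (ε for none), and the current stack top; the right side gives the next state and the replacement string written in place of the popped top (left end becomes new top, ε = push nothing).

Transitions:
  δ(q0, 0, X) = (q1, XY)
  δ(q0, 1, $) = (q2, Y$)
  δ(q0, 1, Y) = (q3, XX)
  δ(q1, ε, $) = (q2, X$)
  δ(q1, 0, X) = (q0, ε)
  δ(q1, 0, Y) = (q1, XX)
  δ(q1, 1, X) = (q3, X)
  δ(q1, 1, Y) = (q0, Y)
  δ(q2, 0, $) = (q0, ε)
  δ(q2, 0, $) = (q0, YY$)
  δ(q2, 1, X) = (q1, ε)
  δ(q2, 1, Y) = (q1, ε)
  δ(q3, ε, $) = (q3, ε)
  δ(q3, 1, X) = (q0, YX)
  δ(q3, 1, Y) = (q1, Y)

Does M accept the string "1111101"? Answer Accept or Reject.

No computation consumes all input and empties the stack.

Reject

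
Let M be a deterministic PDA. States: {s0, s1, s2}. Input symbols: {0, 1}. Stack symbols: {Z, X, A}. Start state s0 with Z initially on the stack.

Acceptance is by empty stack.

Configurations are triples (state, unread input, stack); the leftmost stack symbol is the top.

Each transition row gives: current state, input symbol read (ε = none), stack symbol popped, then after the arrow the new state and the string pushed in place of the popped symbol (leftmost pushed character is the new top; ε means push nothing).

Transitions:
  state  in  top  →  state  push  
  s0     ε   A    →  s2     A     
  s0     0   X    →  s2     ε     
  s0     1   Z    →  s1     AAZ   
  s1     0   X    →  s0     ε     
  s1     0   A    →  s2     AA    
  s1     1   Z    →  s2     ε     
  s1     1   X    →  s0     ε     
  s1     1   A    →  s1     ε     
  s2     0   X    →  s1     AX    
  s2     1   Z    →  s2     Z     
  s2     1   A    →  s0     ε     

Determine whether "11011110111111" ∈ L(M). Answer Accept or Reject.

(s0, 11011110111111, Z)
  read 1, top Z: go to s1, push AAZ → (s1, 1011110111111, AAZ)
  read 1, top A: go to s1, push ε → (s1, 011110111111, AZ)
  read 0, top A: go to s2, push AA → (s2, 11110111111, AAZ)
  read 1, top A: go to s0, push ε → (s0, 1110111111, AZ)
  ε-move, top A: go to s2, push A → (s2, 1110111111, AZ)
  read 1, top A: go to s0, push ε → (s0, 110111111, Z)
  read 1, top Z: go to s1, push AAZ → (s1, 10111111, AAZ)
  read 1, top A: go to s1, push ε → (s1, 0111111, AZ)
  read 0, top A: go to s2, push AA → (s2, 111111, AAZ)
  read 1, top A: go to s0, push ε → (s0, 11111, AZ)
  ε-move, top A: go to s2, push A → (s2, 11111, AZ)
  read 1, top A: go to s0, push ε → (s0, 1111, Z)
  read 1, top Z: go to s1, push AAZ → (s1, 111, AAZ)
  read 1, top A: go to s1, push ε → (s1, 11, AZ)
  read 1, top A: go to s1, push ε → (s1, 1, Z)
  read 1, top Z: go to s2, push ε → (s2, ε, ε)
All input consumed and the stack is empty.

Accept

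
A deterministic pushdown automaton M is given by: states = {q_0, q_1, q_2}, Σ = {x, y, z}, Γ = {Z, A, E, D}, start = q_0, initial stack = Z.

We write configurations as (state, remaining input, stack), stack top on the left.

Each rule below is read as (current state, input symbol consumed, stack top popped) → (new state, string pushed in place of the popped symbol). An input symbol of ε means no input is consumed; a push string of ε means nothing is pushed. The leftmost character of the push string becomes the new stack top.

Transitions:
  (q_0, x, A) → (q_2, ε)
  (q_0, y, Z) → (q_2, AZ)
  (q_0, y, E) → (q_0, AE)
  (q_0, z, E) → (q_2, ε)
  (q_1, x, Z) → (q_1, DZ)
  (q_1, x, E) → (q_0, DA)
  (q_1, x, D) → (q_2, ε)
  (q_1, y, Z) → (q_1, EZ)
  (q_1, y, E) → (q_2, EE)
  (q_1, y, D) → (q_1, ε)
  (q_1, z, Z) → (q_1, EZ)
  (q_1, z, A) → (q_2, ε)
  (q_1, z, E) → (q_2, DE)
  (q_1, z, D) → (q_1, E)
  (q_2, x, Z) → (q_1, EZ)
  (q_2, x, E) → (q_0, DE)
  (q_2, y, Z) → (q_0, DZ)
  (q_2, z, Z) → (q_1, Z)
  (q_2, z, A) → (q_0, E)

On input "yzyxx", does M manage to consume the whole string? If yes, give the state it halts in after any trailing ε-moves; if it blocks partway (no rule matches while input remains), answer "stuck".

q_0

(q_0, yzyxx, Z)
  read y, top Z: go to q_2, push AZ → (q_2, zyxx, AZ)
  read z, top A: go to q_0, push E → (q_0, yxx, EZ)
  read y, top E: go to q_0, push AE → (q_0, xx, AEZ)
  read x, top A: go to q_2, push ε → (q_2, x, EZ)
  read x, top E: go to q_0, push DE → (q_0, ε, DEZ)
All input consumed; M is in state q_0.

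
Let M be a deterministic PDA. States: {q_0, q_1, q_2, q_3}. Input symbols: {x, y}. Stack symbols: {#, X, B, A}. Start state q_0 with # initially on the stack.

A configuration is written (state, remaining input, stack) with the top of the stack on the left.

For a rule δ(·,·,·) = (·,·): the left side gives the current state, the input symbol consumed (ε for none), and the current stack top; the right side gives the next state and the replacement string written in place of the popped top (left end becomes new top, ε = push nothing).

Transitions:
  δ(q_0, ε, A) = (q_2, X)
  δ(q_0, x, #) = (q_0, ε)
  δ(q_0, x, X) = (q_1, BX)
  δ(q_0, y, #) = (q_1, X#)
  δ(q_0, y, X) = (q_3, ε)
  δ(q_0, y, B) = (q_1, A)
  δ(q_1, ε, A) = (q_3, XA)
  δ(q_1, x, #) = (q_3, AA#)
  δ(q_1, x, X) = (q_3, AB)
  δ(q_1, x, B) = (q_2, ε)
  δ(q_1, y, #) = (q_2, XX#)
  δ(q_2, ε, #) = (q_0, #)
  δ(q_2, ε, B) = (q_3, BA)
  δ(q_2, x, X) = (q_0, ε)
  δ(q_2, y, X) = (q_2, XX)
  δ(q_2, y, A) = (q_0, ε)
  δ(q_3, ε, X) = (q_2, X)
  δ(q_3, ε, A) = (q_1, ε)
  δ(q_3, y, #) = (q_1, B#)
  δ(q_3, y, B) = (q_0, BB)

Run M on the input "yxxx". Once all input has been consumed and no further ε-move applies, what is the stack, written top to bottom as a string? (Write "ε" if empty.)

(q_0, yxxx, #) ⊢ (q_1, xxx, X#) ⊢ (q_3, xx, AB#) ⊢ (q_1, xx, B#) ⊢ (q_2, x, #) ⊢ (q_0, x, #) ⊢ (q_0, ε, ε)
All input consumed in state q_0 with stack ε.

ε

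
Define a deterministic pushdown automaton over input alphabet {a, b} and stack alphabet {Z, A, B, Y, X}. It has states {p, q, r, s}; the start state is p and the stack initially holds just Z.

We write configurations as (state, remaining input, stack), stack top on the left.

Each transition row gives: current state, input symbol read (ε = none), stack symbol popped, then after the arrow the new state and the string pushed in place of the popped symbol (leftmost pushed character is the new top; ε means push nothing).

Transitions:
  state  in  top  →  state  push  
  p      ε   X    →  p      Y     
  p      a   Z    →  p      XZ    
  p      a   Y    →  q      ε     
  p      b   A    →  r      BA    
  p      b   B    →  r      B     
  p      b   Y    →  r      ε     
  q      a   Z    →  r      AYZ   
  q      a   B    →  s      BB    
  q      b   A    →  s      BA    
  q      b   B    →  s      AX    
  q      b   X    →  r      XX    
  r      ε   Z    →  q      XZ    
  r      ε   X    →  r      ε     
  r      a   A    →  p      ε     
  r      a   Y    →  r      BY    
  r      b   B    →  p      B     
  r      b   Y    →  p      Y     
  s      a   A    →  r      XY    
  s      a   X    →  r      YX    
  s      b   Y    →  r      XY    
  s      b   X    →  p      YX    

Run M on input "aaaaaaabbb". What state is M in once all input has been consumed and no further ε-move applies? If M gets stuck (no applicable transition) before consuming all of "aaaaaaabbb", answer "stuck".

(p, aaaaaaabbb, Z)
  read a, top Z: go to p, push XZ → (p, aaaaaabbb, XZ)
  ε-move, top X: go to p, push Y → (p, aaaaaabbb, YZ)
  read a, top Y: go to q, push ε → (q, aaaaabbb, Z)
  read a, top Z: go to r, push AYZ → (r, aaaabbb, AYZ)
  read a, top A: go to p, push ε → (p, aaabbb, YZ)
  read a, top Y: go to q, push ε → (q, aabbb, Z)
  read a, top Z: go to r, push AYZ → (r, abbb, AYZ)
  read a, top A: go to p, push ε → (p, bbb, YZ)
  read b, top Y: go to r, push ε → (r, bb, Z)
  ε-move, top Z: go to q, push XZ → (q, bb, XZ)
  read b, top X: go to r, push XX → (r, b, XXZ)
  ε-move, top X: go to r, push ε → (r, b, XZ)
  ε-move, top X: go to r, push ε → (r, b, Z)
  ε-move, top Z: go to q, push XZ → (q, b, XZ)
  read b, top X: go to r, push XX → (r, ε, XXZ)
  ε-move, top X: go to r, push ε → (r, ε, XZ)
  ε-move, top X: go to r, push ε → (r, ε, Z)
  ε-move, top Z: go to q, push XZ → (q, ε, XZ)
All input consumed; M is in state q.

q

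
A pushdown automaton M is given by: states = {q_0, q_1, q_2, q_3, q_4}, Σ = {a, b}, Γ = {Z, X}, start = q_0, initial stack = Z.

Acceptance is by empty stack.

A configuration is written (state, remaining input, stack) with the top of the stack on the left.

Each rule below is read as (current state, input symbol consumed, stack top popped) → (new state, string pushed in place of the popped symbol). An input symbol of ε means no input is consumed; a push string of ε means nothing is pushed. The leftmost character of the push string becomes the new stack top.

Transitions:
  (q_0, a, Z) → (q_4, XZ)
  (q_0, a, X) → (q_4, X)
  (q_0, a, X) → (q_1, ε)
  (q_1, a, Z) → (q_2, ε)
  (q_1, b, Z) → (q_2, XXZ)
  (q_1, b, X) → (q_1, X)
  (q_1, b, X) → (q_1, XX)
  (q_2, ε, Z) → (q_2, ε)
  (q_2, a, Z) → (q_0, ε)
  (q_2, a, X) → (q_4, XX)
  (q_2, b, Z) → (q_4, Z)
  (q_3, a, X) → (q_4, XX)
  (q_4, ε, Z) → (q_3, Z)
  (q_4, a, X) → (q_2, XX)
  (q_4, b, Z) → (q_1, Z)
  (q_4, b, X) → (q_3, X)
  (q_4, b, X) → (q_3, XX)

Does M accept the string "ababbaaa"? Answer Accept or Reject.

Reject

No computation consumes all input and empties the stack.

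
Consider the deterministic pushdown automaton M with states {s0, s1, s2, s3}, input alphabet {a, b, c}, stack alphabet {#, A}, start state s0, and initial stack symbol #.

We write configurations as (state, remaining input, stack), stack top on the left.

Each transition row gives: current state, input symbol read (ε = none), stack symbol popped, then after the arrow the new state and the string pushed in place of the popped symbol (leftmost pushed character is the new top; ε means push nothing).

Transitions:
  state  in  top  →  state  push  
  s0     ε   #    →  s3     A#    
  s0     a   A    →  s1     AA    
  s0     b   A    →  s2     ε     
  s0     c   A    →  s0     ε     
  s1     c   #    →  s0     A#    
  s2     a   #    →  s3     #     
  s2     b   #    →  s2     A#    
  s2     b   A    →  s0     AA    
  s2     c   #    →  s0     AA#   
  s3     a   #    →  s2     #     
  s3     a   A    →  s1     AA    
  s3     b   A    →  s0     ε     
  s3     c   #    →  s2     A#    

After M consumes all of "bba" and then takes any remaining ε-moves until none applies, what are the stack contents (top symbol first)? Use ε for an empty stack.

(s0, bba, #) ⊢ (s3, bba, A#) ⊢ (s0, ba, #) ⊢ (s3, ba, A#) ⊢ (s0, a, #) ⊢ (s3, a, A#) ⊢ (s1, ε, AA#)
All input consumed in state s1 with stack AA#.

AA#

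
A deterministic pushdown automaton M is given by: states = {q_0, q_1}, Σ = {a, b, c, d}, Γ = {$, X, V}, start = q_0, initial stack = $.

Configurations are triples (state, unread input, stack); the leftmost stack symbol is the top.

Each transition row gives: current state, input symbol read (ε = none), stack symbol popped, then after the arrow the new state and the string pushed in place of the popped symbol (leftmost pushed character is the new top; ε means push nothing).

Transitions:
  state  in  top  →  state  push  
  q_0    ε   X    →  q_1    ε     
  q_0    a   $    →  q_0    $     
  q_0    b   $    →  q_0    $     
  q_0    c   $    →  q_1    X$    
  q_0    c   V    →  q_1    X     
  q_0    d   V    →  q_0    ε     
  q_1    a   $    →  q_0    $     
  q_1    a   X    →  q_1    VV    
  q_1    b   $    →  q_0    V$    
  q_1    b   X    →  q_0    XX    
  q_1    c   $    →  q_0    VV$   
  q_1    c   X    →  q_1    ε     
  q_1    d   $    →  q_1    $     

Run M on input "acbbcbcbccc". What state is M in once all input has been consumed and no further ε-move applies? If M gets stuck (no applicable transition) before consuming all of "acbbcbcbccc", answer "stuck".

q_1

(q_0, acbbcbcbccc, $)
  read a, top $: go to q_0, push $ → (q_0, cbbcbcbccc, $)
  read c, top $: go to q_1, push X$ → (q_1, bbcbcbccc, X$)
  read b, top X: go to q_0, push XX → (q_0, bcbcbccc, XX$)
  ε-move, top X: go to q_1, push ε → (q_1, bcbcbccc, X$)
  read b, top X: go to q_0, push XX → (q_0, cbcbccc, XX$)
  ε-move, top X: go to q_1, push ε → (q_1, cbcbccc, X$)
  read c, top X: go to q_1, push ε → (q_1, bcbccc, $)
  read b, top $: go to q_0, push V$ → (q_0, cbccc, V$)
  read c, top V: go to q_1, push X → (q_1, bccc, X$)
  read b, top X: go to q_0, push XX → (q_0, ccc, XX$)
  ε-move, top X: go to q_1, push ε → (q_1, ccc, X$)
  read c, top X: go to q_1, push ε → (q_1, cc, $)
  read c, top $: go to q_0, push VV$ → (q_0, c, VV$)
  read c, top V: go to q_1, push X → (q_1, ε, XV$)
All input consumed; M is in state q_1.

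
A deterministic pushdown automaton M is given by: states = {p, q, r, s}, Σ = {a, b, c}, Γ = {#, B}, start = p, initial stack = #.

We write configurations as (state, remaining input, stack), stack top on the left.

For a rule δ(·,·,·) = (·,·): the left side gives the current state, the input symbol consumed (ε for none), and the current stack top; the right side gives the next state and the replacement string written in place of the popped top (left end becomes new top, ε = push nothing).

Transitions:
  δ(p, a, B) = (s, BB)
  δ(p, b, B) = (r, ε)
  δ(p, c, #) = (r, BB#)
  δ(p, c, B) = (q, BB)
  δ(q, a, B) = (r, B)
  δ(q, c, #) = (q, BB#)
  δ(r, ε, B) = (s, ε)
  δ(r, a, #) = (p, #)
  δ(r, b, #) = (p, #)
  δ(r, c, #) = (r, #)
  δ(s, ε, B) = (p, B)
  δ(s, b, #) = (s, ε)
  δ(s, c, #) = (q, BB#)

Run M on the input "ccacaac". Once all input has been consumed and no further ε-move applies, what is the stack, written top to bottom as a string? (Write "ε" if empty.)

BBB#

(p, ccacaac, #) ⊢ (r, cacaac, BB#) ⊢ (s, cacaac, B#) ⊢ (p, cacaac, B#) ⊢ (q, acaac, BB#) ⊢ (r, caac, BB#) ⊢ (s, caac, B#) ⊢ (p, caac, B#) ⊢ (q, aac, BB#) ⊢ (r, ac, BB#) ⊢ (s, ac, B#) ⊢ (p, ac, B#) ⊢ (s, c, BB#) ⊢ (p, c, BB#) ⊢ (q, ε, BBB#)
All input consumed in state q with stack BBB#.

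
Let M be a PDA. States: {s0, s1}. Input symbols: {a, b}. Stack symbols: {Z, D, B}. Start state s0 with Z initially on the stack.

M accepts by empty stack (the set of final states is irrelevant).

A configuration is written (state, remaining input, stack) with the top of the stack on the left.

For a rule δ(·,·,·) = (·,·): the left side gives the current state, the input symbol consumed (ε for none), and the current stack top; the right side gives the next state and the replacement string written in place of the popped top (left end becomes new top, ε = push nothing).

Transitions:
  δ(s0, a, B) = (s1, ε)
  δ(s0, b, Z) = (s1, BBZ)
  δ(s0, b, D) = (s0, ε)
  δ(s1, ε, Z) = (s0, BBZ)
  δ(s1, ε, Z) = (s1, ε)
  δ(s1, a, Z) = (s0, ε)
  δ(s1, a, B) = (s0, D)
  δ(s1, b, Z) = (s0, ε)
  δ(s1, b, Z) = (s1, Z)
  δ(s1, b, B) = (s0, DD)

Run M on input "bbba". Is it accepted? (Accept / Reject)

No computation consumes all input and empties the stack.

Reject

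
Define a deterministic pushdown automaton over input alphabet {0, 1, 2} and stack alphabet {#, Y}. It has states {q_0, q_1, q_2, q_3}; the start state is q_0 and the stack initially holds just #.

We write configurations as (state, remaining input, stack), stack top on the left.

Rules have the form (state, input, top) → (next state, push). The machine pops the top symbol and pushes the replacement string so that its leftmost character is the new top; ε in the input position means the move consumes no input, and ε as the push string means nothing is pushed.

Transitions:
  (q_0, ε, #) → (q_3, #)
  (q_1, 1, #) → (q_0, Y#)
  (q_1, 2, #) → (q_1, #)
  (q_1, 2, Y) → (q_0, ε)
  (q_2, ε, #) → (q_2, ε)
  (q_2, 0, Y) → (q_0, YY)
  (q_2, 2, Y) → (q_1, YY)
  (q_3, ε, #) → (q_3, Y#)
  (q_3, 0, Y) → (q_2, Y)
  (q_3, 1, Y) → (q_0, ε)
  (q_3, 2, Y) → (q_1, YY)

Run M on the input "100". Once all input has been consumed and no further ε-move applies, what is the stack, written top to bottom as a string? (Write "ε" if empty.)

(q_0, 100, #)
  ε-move, top #: go to q_3, push # → (q_3, 100, #)
  ε-move, top #: go to q_3, push Y# → (q_3, 100, Y#)
  read 1, top Y: go to q_0, push ε → (q_0, 00, #)
  ε-move, top #: go to q_3, push # → (q_3, 00, #)
  ε-move, top #: go to q_3, push Y# → (q_3, 00, Y#)
  read 0, top Y: go to q_2, push Y → (q_2, 0, Y#)
  read 0, top Y: go to q_0, push YY → (q_0, ε, YY#)
All input consumed in state q_0 with stack YY#.

YY#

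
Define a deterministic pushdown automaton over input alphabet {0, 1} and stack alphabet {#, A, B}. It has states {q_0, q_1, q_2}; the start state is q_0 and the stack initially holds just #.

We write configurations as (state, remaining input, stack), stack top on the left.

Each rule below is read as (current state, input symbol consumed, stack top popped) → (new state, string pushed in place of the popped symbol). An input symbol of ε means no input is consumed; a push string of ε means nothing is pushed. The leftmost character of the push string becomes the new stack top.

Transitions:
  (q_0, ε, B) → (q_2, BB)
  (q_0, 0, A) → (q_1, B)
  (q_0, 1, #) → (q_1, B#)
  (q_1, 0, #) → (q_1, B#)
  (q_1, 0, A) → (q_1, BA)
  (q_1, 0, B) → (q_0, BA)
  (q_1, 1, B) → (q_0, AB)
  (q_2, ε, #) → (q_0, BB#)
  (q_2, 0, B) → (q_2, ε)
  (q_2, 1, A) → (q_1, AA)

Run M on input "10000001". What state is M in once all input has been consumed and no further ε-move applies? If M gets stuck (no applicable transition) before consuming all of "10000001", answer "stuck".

(q_0, 10000001, #)
  read 1, top #: go to q_1, push B# → (q_1, 0000001, B#)
  read 0, top B: go to q_0, push BA → (q_0, 000001, BA#)
  ε-move, top B: go to q_2, push BB → (q_2, 000001, BBA#)
  read 0, top B: go to q_2, push ε → (q_2, 00001, BA#)
  read 0, top B: go to q_2, push ε → (q_2, 0001, A#)
No transition for (q_2, 0, top A); M blocks with input 0001 remaining.

stuck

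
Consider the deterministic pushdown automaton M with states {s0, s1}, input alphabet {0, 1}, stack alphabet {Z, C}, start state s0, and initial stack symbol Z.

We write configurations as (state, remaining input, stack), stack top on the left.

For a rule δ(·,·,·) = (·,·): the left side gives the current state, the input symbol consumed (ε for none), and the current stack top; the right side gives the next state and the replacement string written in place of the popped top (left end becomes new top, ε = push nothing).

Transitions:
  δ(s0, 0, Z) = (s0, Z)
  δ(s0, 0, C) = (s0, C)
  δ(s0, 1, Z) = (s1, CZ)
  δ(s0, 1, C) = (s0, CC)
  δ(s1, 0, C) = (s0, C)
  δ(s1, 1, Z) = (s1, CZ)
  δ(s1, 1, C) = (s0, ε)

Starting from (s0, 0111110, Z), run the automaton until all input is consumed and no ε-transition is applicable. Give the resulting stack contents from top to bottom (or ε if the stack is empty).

CZ

(s0, 0111110, Z)
  read 0, top Z: go to s0, push Z → (s0, 111110, Z)
  read 1, top Z: go to s1, push CZ → (s1, 11110, CZ)
  read 1, top C: go to s0, push ε → (s0, 1110, Z)
  read 1, top Z: go to s1, push CZ → (s1, 110, CZ)
  read 1, top C: go to s0, push ε → (s0, 10, Z)
  read 1, top Z: go to s1, push CZ → (s1, 0, CZ)
  read 0, top C: go to s0, push C → (s0, ε, CZ)
All input consumed in state s0 with stack CZ.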